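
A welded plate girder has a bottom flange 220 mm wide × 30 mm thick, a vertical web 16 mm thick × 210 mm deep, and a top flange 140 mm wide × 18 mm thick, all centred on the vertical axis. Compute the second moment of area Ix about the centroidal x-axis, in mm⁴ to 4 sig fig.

Ix ≈ 1.203 × 10⁸ mm⁴

Split into non-overlapping primitives; take the origin at the lower-left of the bounding box.
Bottom plate: 220 × 30, A = 6 600 mm², y = 15 mm, Ī = 495 000 mm⁴.
Web plate: 16 × 210, A = 3 360 mm², y = 135 mm, Ī = 12 348 000 mm⁴.
Top plate: 140 × 18, A = 2 520 mm², y = 249 mm, Ī = 68 040 mm⁴.
Centroid: ȳ = ΣA·y / ΣA = 94.5577 mm.
Transfer each piece to the centroidal x-axis using Ī + A·d² with d = y − 94.5577:
  bottom plate: d = -79.5577 mm → contributes +42 269 214 mm⁴
  web plate: d = 40.4423 mm → contributes +17 843 550 mm⁴
  top plate: d = 154.442 mm → contributes +60 176 155 mm⁴
Total I = 120 288 918 mm⁴.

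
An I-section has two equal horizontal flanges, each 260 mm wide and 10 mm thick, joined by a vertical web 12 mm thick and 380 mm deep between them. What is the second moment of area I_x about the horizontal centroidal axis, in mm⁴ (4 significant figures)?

Decompose the section into non-overlapping parts with the origin at the bottom-left of its bounding rectangle.
Bottom flange: 260 × 10, A = 2 600 mm², y = 5 mm, Ī = 21666.7 mm⁴.
Web: 12 × 380, A = 4 560 mm², y = 200 mm, Ī = 54 872 000 mm⁴.
Top flange: 260 × 10, A = 2 600 mm², y = 395 mm, Ī = 21666.7 mm⁴.
By symmetry the centroid is at mid-height, ȳ = 200 mm.
Transfer each piece to the horizontal centroidal axis using Ī + A·d² with d = y − 200:
  bottom flange: d = -195 mm → contributes +98 886 667 mm⁴
  web: d = 0 mm → contributes +54 872 000 mm⁴
  top flange: d = 195 mm → contributes +98 886 667 mm⁴
Total I = 252 645 333 mm⁴.

I_x ≈ 2.526 × 10⁸ mm⁴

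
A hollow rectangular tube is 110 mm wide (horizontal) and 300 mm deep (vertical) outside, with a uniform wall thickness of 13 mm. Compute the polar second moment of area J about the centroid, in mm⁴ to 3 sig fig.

Treat the section as a set of non-overlapping primitives; coordinates are from the bounding-box lower-left.
Outer rectangle: 110 × 300, A = 33 000 mm², y = 150 mm, Ī = 247 500 000 mm⁴.
Inner void (subtracted): 84 × 274, A = 23 016 mm², y = 150 mm, Ī = 143 995 768 mm⁴.
By symmetry the centroid is at mid-height, ȳ = 150 mm.
All pieces are centred on the centroidal x-axis, so I = ΣĪ (holes subtracted) = 103 504 232 mm⁴.
Repeating about the centroidal y-axis gives I_y = 19 741 592 mm⁴.
Polar second moment: J = I_x + I_y = 123 245 824 mm⁴.

J ≈ 1.23 × 10⁸ mm⁴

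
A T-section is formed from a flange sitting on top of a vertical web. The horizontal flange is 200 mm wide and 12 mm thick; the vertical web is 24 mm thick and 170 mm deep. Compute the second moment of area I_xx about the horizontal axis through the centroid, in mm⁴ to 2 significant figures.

I_xx ≈ 2.2 × 10⁷ mm⁴

Split into non-overlapping primitives; take the origin at the lower-left of the bounding box.
Flange: 200 × 12, A = 2 400 mm², y = 176 mm, Ī = 28 800 mm⁴.
Web: 24 × 170, A = 4 080 mm², y = 85 mm, Ī = 9 826 000 mm⁴.
Centroid: ȳ = ΣA·y / ΣA = 118.7 mm.
Transfer each piece to the horizontal axis through the centroid using Ī + A·d² with d = y − 118.7:
  flange: d = 57.3 mm → contributes +7 907 677 mm⁴
  web: d = -33.7 mm → contributes +14 460 634 mm⁴
Total I = 22 368 311 mm⁴.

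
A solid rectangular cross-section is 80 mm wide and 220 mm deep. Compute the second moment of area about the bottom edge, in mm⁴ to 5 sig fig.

I_base ≈ 2.8395 × 10⁸ mm⁴

The section: 80 × 220, A = 17 600 mm², y = 110 mm, Ī = 70 986 667 mm⁴.
Transfer it to the bottom edge using Ī + A·d² with d = y − 0:
  the section: d = 110 mm → contributes +283 946 667 mm⁴
Total I = 283 946 667 mm⁴.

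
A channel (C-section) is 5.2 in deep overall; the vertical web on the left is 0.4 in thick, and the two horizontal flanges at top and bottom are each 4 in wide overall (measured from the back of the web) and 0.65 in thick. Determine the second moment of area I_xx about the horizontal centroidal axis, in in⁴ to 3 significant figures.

I_xx ≈ 29.1 in⁴

Decompose the section into non-overlapping parts with the origin at the bottom-left of its bounding rectangle.
Web: 0.4 × 5.2, A = 2.08 in², y = 2.6 in, Ī = 4.6869 in⁴.
Top flange (beyond web): 3.6 × 0.65, A = 2.34 in², y = 4.875 in, Ī = 0.082388 in⁴.
Bottom flange (beyond web): 3.6 × 0.65, A = 2.34 in², y = 0.325 in, Ī = 0.082388 in⁴.
By symmetry the centroid is at mid-height, ȳ = 2.6 in.
Transfer each piece to the horizontal centroidal axis using Ī + A·d² with d = y − 2.6:
  web: d = 0 in → contributes +4.6869 in⁴
  top flange (beyond web): d = 2.275 in → contributes +12.193 in⁴
  bottom flange (beyond web): d = -2.275 in → contributes +12.193 in⁴
Total I = 29.074 in⁴.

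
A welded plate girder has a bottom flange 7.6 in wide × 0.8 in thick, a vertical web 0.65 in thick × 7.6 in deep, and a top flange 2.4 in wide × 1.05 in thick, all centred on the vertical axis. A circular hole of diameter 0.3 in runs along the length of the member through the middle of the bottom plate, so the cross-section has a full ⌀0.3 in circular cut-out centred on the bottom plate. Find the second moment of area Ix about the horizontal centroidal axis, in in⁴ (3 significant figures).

Ix ≈ 162 in⁴

Break the section into simple shapes (no overlaps), measuring from the bottom-left corner of the bounding box.
Bottom plate: 7.6 × 0.8, A = 6.08 in², y = 0.4 in, Ī = 0.32427 in⁴.
Web plate: 0.65 × 7.6, A = 4.94 in², y = 4.6 in, Ī = 23.778 in⁴.
Top plate: 2.4 × 1.05, A = 2.52 in², y = 8.925 in, Ī = 0.23153 in⁴.
Hole (subtracted): ⌀0.3, A = 0.070686 in², y = 0.4 in, Ī = 0.00039761 in⁴.
Centroid: ȳ = ΣA·y / ΣA = 3.5353 in.
Transfer each piece to the horizontal centroidal axis using Ī + A·d² with d = y − 3.5353:
  bottom plate: d = -3.1353 in → contributes +60.093 in⁴
  web plate: d = 1.0647 in → contributes +29.377 in⁴
  top plate: d = 5.3897 in → contributes +73.433 in⁴
  hole: d = -3.1353 in → contributes −0.69527 in⁴
Total I = 162.21 in⁴.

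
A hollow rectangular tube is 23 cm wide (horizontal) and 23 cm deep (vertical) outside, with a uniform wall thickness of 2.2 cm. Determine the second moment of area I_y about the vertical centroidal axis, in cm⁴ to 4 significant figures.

I_y ≈ 1.335 × 10⁴ cm⁴

Break the section into simple shapes (no overlaps), measuring from the bottom-left corner of the bounding box.
Outer rectangle: 23 × 23, A = 529 cm², x = 11.5 cm, Ī = 23320.1 cm⁴.
Inner void (subtracted): 18.6 × 18.6, A = 345.96 cm², x = 11.5 cm, Ī = 9974.03 cm⁴.
By symmetry the centroid is at mid-width, x̄ = 11.5 cm.
All pieces are centred on the vertical centroidal axis, so I = ΣĪ (holes subtracted) = 13346.1 cm⁴.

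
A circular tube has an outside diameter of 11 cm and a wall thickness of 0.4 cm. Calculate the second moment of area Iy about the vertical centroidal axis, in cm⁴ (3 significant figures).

Treat the section as a set of non-overlapping primitives; coordinates are from the bounding-box lower-left.
Outer circle: ⌀11, A = 95.033 cm², x = 5.5 cm, Ī = 718.69 cm⁴.
Bore (subtracted): ⌀10.2, A = 81.713 cm², x = 5.5 cm, Ī = 531.34 cm⁴.
By symmetry the centroid is at mid-width, x̄ = 5.5 cm.
All pieces are centred on the vertical centroidal axis, so I = ΣĪ (holes subtracted) = 187.35 cm⁴.

Iy ≈ 187 cm⁴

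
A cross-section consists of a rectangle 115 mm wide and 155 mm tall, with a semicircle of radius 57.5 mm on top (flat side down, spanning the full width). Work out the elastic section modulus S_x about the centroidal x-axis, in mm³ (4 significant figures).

Decompose the section into non-overlapping parts with the origin at the bottom-left of its bounding rectangle.
Rectangular body: 115 × 155, A = 17 825 mm², y = 77.5 mm, Ī = 35 687 135 mm⁴.
Semicircular cap: semicircle r = 57.5, A = 5193.45 mm², y = 179.404 mm, Ī = 1 199 785 mm⁴.
Centroid: ȳ = ΣA·y / ΣA = 100.492 mm.
Transfer each piece to the centroidal x-axis using Ī + A·d² with d = y − 100.492:
  rectangular body: d = -22.9916 mm → contributes +45 109 699 mm⁴
  semicircular cap: d = 78.9121 mm → contributes +33 540 012 mm⁴
Total I = 78 649 712 mm⁴.
Extreme fibre distance c = 112.008 mm; S = I/c = 702 177 mm³.

S_x ≈ 7.022 × 10⁵ mm³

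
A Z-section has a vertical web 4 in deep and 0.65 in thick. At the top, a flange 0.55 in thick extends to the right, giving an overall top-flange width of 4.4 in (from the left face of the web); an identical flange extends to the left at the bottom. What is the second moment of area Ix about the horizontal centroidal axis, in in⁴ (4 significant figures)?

Split into non-overlapping primitives; take the origin at the lower-left of the bounding box.
Web: 0.65 × 4, A = 2.6 in², y = 2 in, Ī = 3.46667 in⁴.
Top flange (beyond web): 3.75 × 0.55, A = 2.0625 in², y = 3.725 in, Ī = 0.0519922 in⁴.
Bottom flange (beyond web): 3.75 × 0.55, A = 2.0625 in², y = 0.275 in, Ī = 0.0519922 in⁴.
Centroid: ȳ = ΣA·y / ΣA = 2 in.
Transfer each piece to the horizontal centroidal axis using Ī + A·d² with d = y − 2:
  web: d = 0 in → contributes +3.46667 in⁴
  top flange (beyond web): d = 1.725 in → contributes +6.18922 in⁴
  bottom flange (beyond web): d = -1.725 in → contributes +6.18922 in⁴
Total I = 15.8451 in⁴.

Ix ≈ 15.85 in⁴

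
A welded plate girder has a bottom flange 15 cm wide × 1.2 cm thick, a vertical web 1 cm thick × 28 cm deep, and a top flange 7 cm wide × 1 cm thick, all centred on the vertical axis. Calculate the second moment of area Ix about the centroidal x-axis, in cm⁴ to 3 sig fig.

Ix ≈ 6650 cm⁴

Split into non-overlapping primitives; take the origin at the lower-left of the bounding box.
Bottom plate: 15 × 1.2, A = 18 cm², y = 0.6 cm, Ī = 2.16 cm⁴.
Web plate: 1 × 28, A = 28 cm², y = 15.2 cm, Ī = 1829.3 cm⁴.
Top plate: 7 × 1, A = 7 cm², y = 29.7 cm, Ī = 0.58333 cm⁴.
Centroid: ȳ = ΣA·y / ΣA = 12.157 cm.
Transfer each piece to the centroidal x-axis using Ī + A·d² with d = y − 12.157:
  bottom plate: d = -11.557 cm → contributes +2406.2 cm⁴
  web plate: d = 3.0434 cm → contributes +2088.7 cm⁴
  top plate: d = 17.543 cm → contributes +2 155 cm⁴
Total I = 6649.8 cm⁴.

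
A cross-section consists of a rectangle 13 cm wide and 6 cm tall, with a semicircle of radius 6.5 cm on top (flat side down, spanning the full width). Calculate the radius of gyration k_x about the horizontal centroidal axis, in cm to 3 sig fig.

k_x ≈ 3.35 cm

Split into non-overlapping primitives; take the origin at the lower-left of the bounding box.
Rectangular body: 13 × 6, A = 78 cm², y = 3 cm, Ī = 234 cm⁴.
Semicircular cap: semicircle r = 6.5, A = 66.366 cm², y = 8.7587 cm, Ī = 195.92 cm⁴.
Centroid: ȳ = ΣA·y / ΣA = 5.6473 cm.
Transfer each piece to the horizontal centroidal axis using Ī + A·d² with d = y − 5.6473:
  rectangular body: d = -2.6473 cm → contributes +780.64 cm⁴
  semicircular cap: d = 3.1114 cm → contributes +838.39 cm⁴
Total I = 1 619 cm⁴.
Radius of gyration: k = √(I/A) = √(1 619 / 144.37) = 3.3488 cm.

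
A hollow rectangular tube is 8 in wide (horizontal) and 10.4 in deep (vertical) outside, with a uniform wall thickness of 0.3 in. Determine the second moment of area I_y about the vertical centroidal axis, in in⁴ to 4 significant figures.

I_y ≈ 112.8 in⁴

Treat the section as a set of non-overlapping primitives; coordinates are from the bounding-box lower-left.
Outer rectangle: 8 × 10.4, A = 83.2 in², x = 4 in, Ī = 443.733 in⁴.
Inner void (subtracted): 7.4 × 9.8, A = 72.52 in², x = 4 in, Ī = 330.933 in⁴.
By symmetry the centroid is at mid-width, x̄ = 4 in.
All pieces are centred on the vertical centroidal axis, so I = ΣĪ (holes subtracted) = 112.8 in⁴.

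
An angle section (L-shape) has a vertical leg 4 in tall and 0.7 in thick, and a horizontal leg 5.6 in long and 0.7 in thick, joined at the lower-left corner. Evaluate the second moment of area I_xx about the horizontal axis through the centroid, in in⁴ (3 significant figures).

Break the section into simple shapes (no overlaps), measuring from the bottom-left corner of the bounding box.
Vertical leg: 0.7 × 4, A = 2.8 in², y = 2 in, Ī = 3.7333 in⁴.
Horizontal leg (remainder): 4.9 × 0.7, A = 3.43 in², y = 0.35 in, Ī = 0.14006 in⁴.
Centroid: ȳ = ΣA·y / ΣA = 1.0916 in.
Transfer each piece to the horizontal axis through the centroid using Ī + A·d² with d = y − 1.0916:
  vertical leg: d = 0.90843 in → contributes +6.044 in⁴
  horizontal leg (remainder): d = -0.74157 in → contributes +2.0263 in⁴
Total I = 8.0703 in⁴.

I_xx ≈ 8.07 in⁴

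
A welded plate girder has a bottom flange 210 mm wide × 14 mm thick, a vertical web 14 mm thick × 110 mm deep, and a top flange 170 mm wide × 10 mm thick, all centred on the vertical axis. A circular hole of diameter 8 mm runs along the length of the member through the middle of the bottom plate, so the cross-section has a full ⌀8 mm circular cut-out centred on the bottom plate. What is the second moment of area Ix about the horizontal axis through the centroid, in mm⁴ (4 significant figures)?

Ix ≈ 1.787 × 10⁷ mm⁴

Treat the section as a set of non-overlapping primitives; coordinates are from the bounding-box lower-left.
Bottom plate: 210 × 14, A = 2 940 mm², y = 7 mm, Ī = 48 020 mm⁴.
Web plate: 14 × 110, A = 1 540 mm², y = 69 mm, Ī = 1 552 833 mm⁴.
Top plate: 170 × 10, A = 1 700 mm², y = 129 mm, Ī = 14166.7 mm⁴.
Hole (subtracted): ⌀8, A = 50.2655 mm², y = 7 mm, Ī = 201.062 mm⁴.
Centroid: ȳ = ΣA·y / ΣA = 56.4116 mm.
Transfer each piece to the horizontal axis through the centroid using Ī + A·d² with d = y − 56.4116:
  bottom plate: d = -49.4116 mm → contributes +7 226 049 mm⁴
  web plate: d = 12.5884 mm → contributes +1 796 874 mm⁴
  top plate: d = 72.5884 mm → contributes +8 971 595 mm⁴
  hole: d = -49.4116 mm → contributes −122 925 mm⁴
Total I = 17 871 593 mm⁴.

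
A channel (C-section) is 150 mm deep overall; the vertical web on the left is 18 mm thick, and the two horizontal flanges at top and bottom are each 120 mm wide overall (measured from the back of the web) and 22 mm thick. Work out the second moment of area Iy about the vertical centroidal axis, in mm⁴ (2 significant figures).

Split into non-overlapping primitives; take the origin at the lower-left of the bounding box.
Web: 18 × 150, A = 2 700 mm², x = 9 mm, Ī = 72 900 mm⁴.
Top flange (beyond web): 102 × 22, A = 2 244 mm², x = 69 mm, Ī = 1 945 548 mm⁴.
Bottom flange (beyond web): 102 × 22, A = 2 244 mm², x = 69 mm, Ī = 1 945 548 mm⁴.
Centroid: x̄ = ΣA·x / ΣA = 46.46 mm.
Transfer each piece to the vertical centroidal axis using Ī + A·d² with d = x − 46.46:
  web: d = -37.46 mm → contributes +3 862 172 mm⁴
  top flange (beyond web): d = 22.54 mm → contributes +3 085 369 mm⁴
  bottom flange (beyond web): d = 22.54 mm → contributes +3 085 369 mm⁴
Total I = 10 032 911 mm⁴.

Iy ≈ 1.0 × 10⁷ mm⁴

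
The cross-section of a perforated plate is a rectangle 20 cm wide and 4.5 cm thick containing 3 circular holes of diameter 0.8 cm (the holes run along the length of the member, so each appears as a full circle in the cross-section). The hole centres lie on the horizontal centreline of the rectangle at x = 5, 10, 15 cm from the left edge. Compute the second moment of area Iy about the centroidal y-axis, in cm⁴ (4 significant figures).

Iy ≈ 2975 cm⁴

Decompose the section into non-overlapping parts with the origin at the bottom-left of its bounding rectangle.
Plate: 20 × 4.5, A = 90 cm², x = 10 cm, Ī = 3 000 cm⁴.
Hole 1 (subtracted): ⌀0.8, A = 0.502655 cm², x = 5 cm, Ī = 0.0201062 cm⁴.
Hole 2 (subtracted): ⌀0.8, A = 0.502655 cm², x = 10 cm, Ī = 0.0201062 cm⁴.
Hole 3 (subtracted): ⌀0.8, A = 0.502655 cm², x = 15 cm, Ī = 0.0201062 cm⁴.
By symmetry the centroid is at mid-width, x̄ = 10 cm.
Transfer each piece to the centroidal y-axis using Ī + A·d² with d = x − 10:
  plate: d = 0 cm → contributes +3 000 cm⁴
  hole 1: d = -5 cm → contributes −12.5865 cm⁴
  hole 2: d = 0 cm → contributes −0.0201062 cm⁴
  hole 3: d = 5 cm → contributes −12.5865 cm⁴
Total I = 2974.81 cm⁴.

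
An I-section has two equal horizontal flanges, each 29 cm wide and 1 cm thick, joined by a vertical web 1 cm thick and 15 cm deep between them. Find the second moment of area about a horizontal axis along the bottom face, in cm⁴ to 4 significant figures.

I_base ≈ 9272 cm⁴

Decompose the section into non-overlapping parts with the origin at the bottom-left of its bounding rectangle.
Bottom flange: 29 × 1, A = 29 cm², y = 0.5 cm, Ī = 2.41667 cm⁴.
Web: 1 × 15, A = 15 cm², y = 8.5 cm, Ī = 281.25 cm⁴.
Top flange: 29 × 1, A = 29 cm², y = 16.5 cm, Ī = 2.41667 cm⁴.
Transfer each piece to a horizontal axis along the bottom face using Ī + A·d² with d = y − 0:
  bottom flange: d = 0.5 cm → contributes +9.66667 cm⁴
  web: d = 8.5 cm → contributes +1 365 cm⁴
  top flange: d = 16.5 cm → contributes +7897.67 cm⁴
Total I = 9272.33 cm⁴.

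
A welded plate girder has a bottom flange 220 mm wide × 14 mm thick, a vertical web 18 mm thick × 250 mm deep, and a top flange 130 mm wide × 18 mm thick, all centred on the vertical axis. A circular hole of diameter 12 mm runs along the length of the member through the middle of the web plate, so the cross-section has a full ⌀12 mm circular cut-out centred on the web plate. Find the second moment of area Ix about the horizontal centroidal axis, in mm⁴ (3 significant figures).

Break the section into simple shapes (no overlaps), measuring from the bottom-left corner of the bounding box.
Bottom plate: 220 × 14, A = 3 080 mm², y = 7 mm, Ī = 50 307 mm⁴.
Web plate: 18 × 250, A = 4 500 mm², y = 139 mm, Ī = 23 437 500 mm⁴.
Top plate: 130 × 18, A = 2 340 mm², y = 273 mm, Ī = 63 180 mm⁴.
Hole (subtracted): ⌀12, A = 113.1 mm², y = 139 mm, Ī = 1017.9 mm⁴.
Centroid: ȳ = ΣA·y / ΣA = 129.52 mm.
Transfer each piece to the horizontal centroidal axis using Ī + A·d² with d = y − 129.52:
  bottom plate: d = -122.52 mm → contributes +46 282 298 mm⁴
  web plate: d = 9.4831 mm → contributes +23 842 183 mm⁴
  top plate: d = 143.48 mm → contributes +48 237 707 mm⁴
  hole: d = 9.4831 mm → contributes −11 189 mm⁴
Total I = 118 350 999 mm⁴.

Ix ≈ 1.18 × 10⁸ mm⁴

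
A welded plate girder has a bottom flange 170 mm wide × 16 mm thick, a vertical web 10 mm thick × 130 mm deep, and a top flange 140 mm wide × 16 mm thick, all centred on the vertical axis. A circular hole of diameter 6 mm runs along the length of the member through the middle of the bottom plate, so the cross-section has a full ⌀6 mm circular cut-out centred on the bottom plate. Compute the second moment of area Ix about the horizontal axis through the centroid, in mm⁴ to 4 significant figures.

Split into non-overlapping primitives; take the origin at the lower-left of the bounding box.
Bottom plate: 170 × 16, A = 2 720 mm², y = 8 mm, Ī = 58026.7 mm⁴.
Web plate: 10 × 130, A = 1 300 mm², y = 81 mm, Ī = 1 830 833 mm⁴.
Top plate: 140 × 16, A = 2 240 mm², y = 154 mm, Ī = 47786.7 mm⁴.
Hole (subtracted): ⌀6, A = 28.2743 mm², y = 8 mm, Ī = 63.6173 mm⁴.
Centroid: ȳ = ΣA·y / ΣA = 75.7084 mm.
Transfer each piece to the horizontal axis through the centroid using Ī + A·d² with d = y − 75.7084:
  bottom plate: d = -67.7084 mm → contributes +12 527 659 mm⁴
  web plate: d = 5.29163 mm → contributes +1 867 235 mm⁴
  top plate: d = 78.2916 mm → contributes +13 778 044 mm⁴
  hole: d = -67.7084 mm → contributes −129 685 mm⁴
Total I = 28 043 253 mm⁴.

Ix ≈ 2.804 × 10⁷ mm⁴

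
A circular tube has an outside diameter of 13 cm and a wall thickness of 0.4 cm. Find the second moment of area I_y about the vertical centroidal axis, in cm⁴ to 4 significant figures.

I_y ≈ 314.5 cm⁴

Decompose the section into non-overlapping parts with the origin at the bottom-left of its bounding rectangle.
Outer circle: ⌀13, A = 132.732 cm², x = 6.5 cm, Ī = 1401.98 cm⁴.
Bore (subtracted): ⌀12.2, A = 116.899 cm², x = 6.5 cm, Ī = 1087.45 cm⁴.
By symmetry the centroid is at mid-width, x̄ = 6.5 cm.
All pieces are centred on the vertical centroidal axis, so I = ΣĪ (holes subtracted) = 314.535 cm⁴.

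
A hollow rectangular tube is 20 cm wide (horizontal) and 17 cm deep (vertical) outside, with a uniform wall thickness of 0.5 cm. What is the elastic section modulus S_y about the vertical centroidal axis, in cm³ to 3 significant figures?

S_y ≈ 219 cm³

Treat the section as a set of non-overlapping primitives; coordinates are from the bounding-box lower-left.
Outer rectangle: 20 × 17, A = 340 cm², x = 10 cm, Ī = 11 333 cm⁴.
Inner void (subtracted): 19 × 16, A = 304 cm², x = 10 cm, Ī = 9145.3 cm⁴.
By symmetry the centroid is at mid-width, x̄ = 10 cm.
All pieces are centred on the vertical centroidal axis, so I = ΣĪ (holes subtracted) = 2 188 cm⁴.
Extreme fibre distance c = 10 cm; S = I/c = 218.8 cm³.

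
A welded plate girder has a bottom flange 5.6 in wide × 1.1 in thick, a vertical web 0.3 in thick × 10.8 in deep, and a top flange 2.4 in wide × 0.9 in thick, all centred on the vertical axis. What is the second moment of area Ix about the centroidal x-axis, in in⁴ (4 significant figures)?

Decompose the section into non-overlapping parts with the origin at the bottom-left of its bounding rectangle.
Bottom plate: 5.6 × 1.1, A = 6.16 in², y = 0.55 in, Ī = 0.621133 in⁴.
Web plate: 0.3 × 10.8, A = 3.24 in², y = 6.5 in, Ī = 31.4928 in⁴.
Top plate: 2.4 × 0.9, A = 2.16 in², y = 12.35 in, Ī = 0.1458 in⁴.
Centroid: ȳ = ΣA·y / ΣA = 4.42249 in.
Transfer each piece to the centroidal x-axis using Ī + A·d² with d = y − 4.42249:
  bottom plate: d = -3.87249 in → contributes +92.9977 in⁴
  web plate: d = 2.07751 in → contributes +45.4768 in⁴
  top plate: d = 7.92751 in → contributes +135.892 in⁴
Total I = 274.366 in⁴.

Ix ≈ 274.4 in⁴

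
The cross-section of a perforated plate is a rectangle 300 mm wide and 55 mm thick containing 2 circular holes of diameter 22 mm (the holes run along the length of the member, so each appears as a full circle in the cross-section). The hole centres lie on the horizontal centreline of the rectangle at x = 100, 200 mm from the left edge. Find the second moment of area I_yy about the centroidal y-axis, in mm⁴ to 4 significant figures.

I_yy ≈ 1.218 × 10⁸ mm⁴

Split into non-overlapping primitives; take the origin at the lower-left of the bounding box.
Plate: 300 × 55, A = 16 500 mm², x = 150 mm, Ī = 123 750 000 mm⁴.
Hole 1 (subtracted): ⌀22, A = 380.133 mm², x = 100 mm, Ī = 11 499 mm⁴.
Hole 2 (subtracted): ⌀22, A = 380.133 mm², x = 200 mm, Ī = 11 499 mm⁴.
By symmetry the centroid is at mid-width, x̄ = 150 mm.
Transfer each piece to the centroidal y-axis using Ī + A·d² with d = x − 150:
  plate: d = 0 mm → contributes +123 750 000 mm⁴
  hole 1: d = -50 mm → contributes −961 831 mm⁴
  hole 2: d = 50 mm → contributes −961 831 mm⁴
Total I = 121 826 338 mm⁴.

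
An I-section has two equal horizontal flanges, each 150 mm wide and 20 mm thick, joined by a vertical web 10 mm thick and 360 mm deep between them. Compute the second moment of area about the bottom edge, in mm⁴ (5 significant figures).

I_base ≈ 6.3968 × 10⁸ mm⁴

Split into non-overlapping primitives; take the origin at the lower-left of the bounding box.
Bottom flange: 150 × 20, A = 3 000 mm², y = 10 mm, Ī = 100 000 mm⁴.
Web: 10 × 360, A = 3 600 mm², y = 200 mm, Ī = 38 880 000 mm⁴.
Top flange: 150 × 20, A = 3 000 mm², y = 390 mm, Ī = 100 000 mm⁴.
Transfer each piece to a horizontal axis along the bottom face using Ī + A·d² with d = y − 0:
  bottom flange: d = 10 mm → contributes +400 000 mm⁴
  web: d = 200 mm → contributes +182 880 000 mm⁴
  top flange: d = 390 mm → contributes +456 400 000 mm⁴
Total I = 639 680 000 mm⁴.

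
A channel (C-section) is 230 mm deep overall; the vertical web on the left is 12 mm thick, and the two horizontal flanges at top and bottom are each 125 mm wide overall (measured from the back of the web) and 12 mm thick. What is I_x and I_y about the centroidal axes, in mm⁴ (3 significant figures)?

I_x ≈ 4.44 × 10⁷ mm⁴, I_y ≈ 8.26 × 10⁶ mm⁴

Decompose the section into non-overlapping parts with the origin at the bottom-left of its bounding rectangle.
Web: 12 × 230, A = 2 760 mm², y = 115 mm, Ī = 12 167 000 mm⁴.
Top flange (beyond web): 113 × 12, A = 1 356 mm², y = 224 mm, Ī = 16 272 mm⁴.
Bottom flange (beyond web): 113 × 12, A = 1 356 mm², y = 6 mm, Ī = 16 272 mm⁴.
By symmetry the centroid is at mid-height, ȳ = 115 mm.
Transfer each piece to the centroidal x-axis using Ī + A·d² with d = y − 115:
  web: d = 0 mm → contributes +12 167 000 mm⁴
  top flange (beyond web): d = 109 mm → contributes +16 126 908 mm⁴
  bottom flange (beyond web): d = -109 mm → contributes +16 126 908 mm⁴
Total I = 44 420 816 mm⁴.
For the y-axis: x̄ = 36.976 mm.
Repeating about the centroidal y-axis gives I_y = 8 262 253 mm⁴.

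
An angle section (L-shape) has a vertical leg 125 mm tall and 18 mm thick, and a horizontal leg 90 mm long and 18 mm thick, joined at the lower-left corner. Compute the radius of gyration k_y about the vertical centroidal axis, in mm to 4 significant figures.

Treat the section as a set of non-overlapping primitives; coordinates are from the bounding-box lower-left.
Vertical leg: 18 × 125, A = 2 250 mm², x = 9 mm, Ī = 60 750 mm⁴.
Horizontal leg (remainder): 72 × 18, A = 1 296 mm², x = 54 mm, Ī = 559 872 mm⁴.
Centroid: x̄ = ΣA·x / ΣA = 25.4467 mm.
Transfer each piece to the vertical centroidal axis using Ī + A·d² with d = x − 25.4467:
  vertical leg: d = -16.4467 mm → contributes +669 361 mm⁴
  horizontal leg (remainder): d = 28.5533 mm → contributes +1 616 489 mm⁴
Total I = 2 285 850 mm⁴.
Radius of gyration: k = √(I/A) = √(2 285 850 / 3 546) = 25.3895 mm.

k_y ≈ 25.39 mm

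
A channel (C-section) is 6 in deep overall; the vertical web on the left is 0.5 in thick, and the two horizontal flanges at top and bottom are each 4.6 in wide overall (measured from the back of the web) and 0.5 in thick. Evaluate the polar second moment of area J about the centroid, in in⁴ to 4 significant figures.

J ≈ 55.06 in⁴

Split into non-overlapping primitives; take the origin at the lower-left of the bounding box.
Web: 0.5 × 6, A = 3 in², y = 3 in, Ī = 9 in⁴.
Top flange (beyond web): 4.1 × 0.5, A = 2.05 in², y = 5.75 in, Ī = 0.0427083 in⁴.
Bottom flange (beyond web): 4.1 × 0.5, A = 2.05 in², y = 0.25 in, Ī = 0.0427083 in⁴.
By symmetry the centroid is at mid-height, ȳ = 3 in.
Transfer each piece to the centroidal x-axis using Ī + A·d² with d = y − 3:
  web: d = 0 in → contributes +9 in⁴
  top flange (beyond web): d = 2.75 in → contributes +15.5458 in⁴
  bottom flange (beyond web): d = -2.75 in → contributes +15.5458 in⁴
Total I = 40.0917 in⁴.
For the y-axis: x̄ = 1.57817 in.
Repeating about the centroidal y-axis gives I_y = 14.9703 in⁴.
Polar second moment: J = I_x + I_y = 55.0619 in⁴.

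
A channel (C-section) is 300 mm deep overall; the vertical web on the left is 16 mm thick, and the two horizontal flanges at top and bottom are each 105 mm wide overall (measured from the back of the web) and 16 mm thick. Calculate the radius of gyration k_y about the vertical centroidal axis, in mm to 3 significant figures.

k_y ≈ 30.1 mm

Decompose the section into non-overlapping parts with the origin at the bottom-left of its bounding rectangle.
Web: 16 × 300, A = 4 800 mm², x = 8 mm, Ī = 102 400 mm⁴.
Top flange (beyond web): 89 × 16, A = 1 424 mm², x = 60.5 mm, Ī = 939 959 mm⁴.
Bottom flange (beyond web): 89 × 16, A = 1 424 mm², x = 60.5 mm, Ī = 939 959 mm⁴.
Centroid: x̄ = ΣA·x / ΣA = 27.55 mm.
Transfer each piece to the vertical centroidal axis using Ī + A·d² with d = x − 27.55:
  web: d = -19.55 mm → contributes +1 937 011 mm⁴
  top flange (beyond web): d = 32.95 mm → contributes +2 485 979 mm⁴
  bottom flange (beyond web): d = 32.95 mm → contributes +2 485 979 mm⁴
Total I = 6 908 970 mm⁴.
Radius of gyration: k = √(I/A) = √(6 908 970 / 7 648) = 30.056 mm.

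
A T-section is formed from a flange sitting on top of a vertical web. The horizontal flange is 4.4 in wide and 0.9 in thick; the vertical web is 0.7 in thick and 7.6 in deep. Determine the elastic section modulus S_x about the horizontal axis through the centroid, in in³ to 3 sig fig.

S_x ≈ 11.9 in³

Break the section into simple shapes (no overlaps), measuring from the bottom-left corner of the bounding box.
Flange: 4.4 × 0.9, A = 3.96 in², y = 8.05 in, Ī = 0.2673 in⁴.
Web: 0.7 × 7.6, A = 5.32 in², y = 3.8 in, Ī = 25.607 in⁴.
Centroid: ȳ = ΣA·y / ΣA = 5.6136 in.
Transfer each piece to the horizontal axis through the centroid using Ī + A·d² with d = y − 5.6136:
  flange: d = 2.4364 in → contributes +23.774 in⁴
  web: d = -1.8136 in → contributes +43.105 in⁴
Total I = 66.879 in⁴.
Extreme fibre distance c = 5.6136 in; S = I/c = 11.914 in³.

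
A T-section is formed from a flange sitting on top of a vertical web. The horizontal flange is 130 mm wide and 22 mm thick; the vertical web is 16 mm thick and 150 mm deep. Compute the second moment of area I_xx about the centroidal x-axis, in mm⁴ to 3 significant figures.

I_xx ≈ 1.43 × 10⁷ mm⁴

Split into non-overlapping primitives; take the origin at the lower-left of the bounding box.
Flange: 130 × 22, A = 2 860 mm², y = 161 mm, Ī = 115 353 mm⁴.
Web: 16 × 150, A = 2 400 mm², y = 75 mm, Ī = 4 500 000 mm⁴.
Centroid: ȳ = ΣA·y / ΣA = 121.76 mm.
Transfer each piece to the centroidal x-axis using Ī + A·d² with d = y − 121.76:
  flange: d = 39.24 mm → contributes +4 519 015 mm⁴
  web: d = -46.76 mm → contributes +9 747 697 mm⁴
Total I = 14 266 712 mm⁴.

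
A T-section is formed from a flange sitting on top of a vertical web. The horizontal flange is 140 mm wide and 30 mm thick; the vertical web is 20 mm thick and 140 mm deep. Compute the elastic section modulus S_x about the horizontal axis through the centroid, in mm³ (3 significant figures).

Treat the section as a set of non-overlapping primitives; coordinates are from the bounding-box lower-left.
Flange: 140 × 30, A = 4 200 mm², y = 155 mm, Ī = 315 000 mm⁴.
Web: 20 × 140, A = 2 800 mm², y = 70 mm, Ī = 4 573 333 mm⁴.
Centroid: ȳ = ΣA·y / ΣA = 121 mm.
Transfer each piece to the horizontal axis through the centroid using Ī + A·d² with d = y − 121:
  flange: d = 34 mm → contributes +5 170 200 mm⁴
  web: d = -51 mm → contributes +11 856 133 mm⁴
Total I = 17 026 333 mm⁴.
Extreme fibre distance c = 121 mm; S = I/c = 140 713 mm³.

S_x ≈ 1.41 × 10⁵ mm³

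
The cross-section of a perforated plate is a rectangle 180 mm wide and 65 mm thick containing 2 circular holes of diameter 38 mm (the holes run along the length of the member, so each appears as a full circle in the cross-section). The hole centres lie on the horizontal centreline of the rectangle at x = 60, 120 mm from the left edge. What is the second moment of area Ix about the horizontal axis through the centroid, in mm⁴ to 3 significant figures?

Ix ≈ 3.91 × 10⁶ mm⁴

Split into non-overlapping primitives; take the origin at the lower-left of the bounding box.
Plate: 180 × 65, A = 11 700 mm², y = 32.5 mm, Ī = 4 119 375 mm⁴.
Hole 1 (subtracted): ⌀38, A = 1134.1 mm², y = 32.5 mm, Ī = 102 354 mm⁴.
Hole 2 (subtracted): ⌀38, A = 1134.1 mm², y = 32.5 mm, Ī = 102 354 mm⁴.
By symmetry the centroid is at mid-height, ȳ = 32.5 mm.
All pieces are centred on the horizontal axis through the centroid, so I = ΣĪ (holes subtracted) = 3 914 667 mm⁴.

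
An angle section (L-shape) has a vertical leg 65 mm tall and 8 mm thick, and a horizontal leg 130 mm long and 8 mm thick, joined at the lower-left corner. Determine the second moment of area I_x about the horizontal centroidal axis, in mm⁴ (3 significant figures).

I_x ≈ 4.64 × 10⁵ mm⁴

Decompose the section into non-overlapping parts with the origin at the bottom-left of its bounding rectangle.
Vertical leg: 8 × 65, A = 520 mm², y = 32.5 mm, Ī = 183 083 mm⁴.
Horizontal leg (remainder): 122 × 8, A = 976 mm², y = 4 mm, Ī = 5205.3 mm⁴.
Centroid: ȳ = ΣA·y / ΣA = 13.906 mm.
Transfer each piece to the horizontal centroidal axis using Ī + A·d² with d = y − 13.906:
  vertical leg: d = 18.594 mm → contributes +362 858 mm⁴
  horizontal leg (remainder): d = -9.9064 mm → contributes +100 987 mm⁴
Total I = 463 846 mm⁴.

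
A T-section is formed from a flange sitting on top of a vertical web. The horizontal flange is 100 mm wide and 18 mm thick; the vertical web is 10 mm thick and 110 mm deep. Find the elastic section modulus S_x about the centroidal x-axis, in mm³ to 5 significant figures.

S_x ≈ 4.1746 × 10⁴ mm³

Split into non-overlapping primitives; take the origin at the lower-left of the bounding box.
Flange: 100 × 18, A = 1 800 mm², y = 119 mm, Ī = 48 600 mm⁴.
Web: 10 × 110, A = 1 100 mm², y = 55 mm, Ī = 1 109 167 mm⁴.
Centroid: ȳ = ΣA·y / ΣA = 94.72414 mm.
Transfer each piece to the centroidal x-axis using Ī + A·d² with d = y − 94.72414:
  flange: d = 24.27586 mm → contributes +1 109 371 mm⁴
  web: d = -39.72414 mm → contributes +2 844 975 mm⁴
Total I = 3 954 346 mm⁴.
Extreme fibre distance c = 94.72414 mm; S = I/c = 41745.92 mm³.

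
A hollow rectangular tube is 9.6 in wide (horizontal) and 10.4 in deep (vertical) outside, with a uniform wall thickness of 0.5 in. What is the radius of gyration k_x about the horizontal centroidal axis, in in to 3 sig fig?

k_x ≈ 4.00 in

Decompose the section into non-overlapping parts with the origin at the bottom-left of its bounding rectangle.
Outer rectangle: 9.6 × 10.4, A = 99.84 in², y = 5.2 in, Ī = 899.89 in⁴.
Inner void (subtracted): 8.6 × 9.4, A = 80.84 in², y = 5.2 in, Ī = 595.25 in⁴.
By symmetry the centroid is at mid-height, ȳ = 5.2 in.
All pieces are centred on the horizontal centroidal axis, so I = ΣĪ (holes subtracted) = 304.64 in⁴.
Radius of gyration: k = √(I/A) = √(304.64 / 19) = 4.0042 in.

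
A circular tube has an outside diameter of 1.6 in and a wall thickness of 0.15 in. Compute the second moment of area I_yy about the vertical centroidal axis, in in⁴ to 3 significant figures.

I_yy ≈ 0.182 in⁴

Treat the section as a set of non-overlapping primitives; coordinates are from the bounding-box lower-left.
Outer circle: ⌀1.6, A = 2.0106 in², x = 0.8 in, Ī = 0.3217 in⁴.
Bore (subtracted): ⌀1.3, A = 1.3273 in², x = 0.8 in, Ī = 0.1402 in⁴.
By symmetry the centroid is at mid-width, x̄ = 0.8 in.
All pieces are centred on the vertical centroidal axis, so I = ΣĪ (holes subtracted) = 0.1815 in⁴.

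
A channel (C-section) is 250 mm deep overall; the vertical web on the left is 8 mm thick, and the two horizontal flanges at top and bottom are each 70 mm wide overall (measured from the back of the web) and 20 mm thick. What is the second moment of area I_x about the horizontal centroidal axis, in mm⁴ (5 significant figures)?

I_x ≈ 4.3297 × 10⁷ mm⁴

Treat the section as a set of non-overlapping primitives; coordinates are from the bounding-box lower-left.
Web: 8 × 250, A = 2 000 mm², y = 125 mm, Ī = 10 416 667 mm⁴.
Top flange (beyond web): 62 × 20, A = 1 240 mm², y = 240 mm, Ī = 41333.33 mm⁴.
Bottom flange (beyond web): 62 × 20, A = 1 240 mm², y = 10 mm, Ī = 41333.33 mm⁴.
By symmetry the centroid is at mid-height, ȳ = 125 mm.
Transfer each piece to the horizontal centroidal axis using Ī + A·d² with d = y − 125:
  web: d = 0 mm → contributes +10 416 667 mm⁴
  top flange (beyond web): d = 115 mm → contributes +16 440 333 mm⁴
  bottom flange (beyond web): d = -115 mm → contributes +16 440 333 mm⁴
Total I = 43 297 333 mm⁴.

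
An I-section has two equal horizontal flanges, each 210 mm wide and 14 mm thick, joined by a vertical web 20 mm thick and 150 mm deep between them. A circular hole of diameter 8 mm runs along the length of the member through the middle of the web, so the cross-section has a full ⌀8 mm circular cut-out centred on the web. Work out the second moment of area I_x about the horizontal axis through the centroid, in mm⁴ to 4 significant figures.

Split into non-overlapping primitives; take the origin at the lower-left of the bounding box.
Bottom flange: 210 × 14, A = 2 940 mm², y = 7 mm, Ī = 48 020 mm⁴.
Web: 20 × 150, A = 3 000 mm², y = 89 mm, Ī = 5 625 000 mm⁴.
Top flange: 210 × 14, A = 2 940 mm², y = 171 mm, Ī = 48 020 mm⁴.
Hole (subtracted): ⌀8, A = 50.2655 mm², y = 89 mm, Ī = 201.062 mm⁴.
By symmetry the centroid is at mid-height, ȳ = 89 mm.
Transfer each piece to the horizontal axis through the centroid using Ī + A·d² with d = y − 89:
  bottom flange: d = -82 mm → contributes +19 816 580 mm⁴
  web: d = 0 mm → contributes +5 625 000 mm⁴
  top flange: d = 82 mm → contributes +19 816 580 mm⁴
  hole: d = 0 mm → contributes −201.062 mm⁴
Total I = 45 257 959 mm⁴.

I_x ≈ 4.526 × 10⁷ mm⁴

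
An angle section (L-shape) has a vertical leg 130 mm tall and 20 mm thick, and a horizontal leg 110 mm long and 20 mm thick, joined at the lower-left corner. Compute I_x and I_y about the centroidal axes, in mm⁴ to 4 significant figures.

I_x ≈ 6.939 × 10⁶ mm⁴, I_y ≈ 4.519 × 10⁶ mm⁴

Treat the section as a set of non-overlapping primitives; coordinates are from the bounding-box lower-left.
Vertical leg: 20 × 130, A = 2 600 mm², y = 65 mm, Ī = 3 661 667 mm⁴.
Horizontal leg (remainder): 90 × 20, A = 1 800 mm², y = 10 mm, Ī = 60 000 mm⁴.
Centroid: ȳ = ΣA·y / ΣA = 42.5 mm.
Transfer each piece to the centroidal x-axis using Ī + A·d² with d = y − 42.5:
  vertical leg: d = 22.5 mm → contributes +4 977 917 mm⁴
  horizontal leg (remainder): d = -32.5 mm → contributes +1 961 250 mm⁴
Total I = 6 939 167 mm⁴.
For the y-axis: x̄ = 32.5 mm.
Repeating about the centroidal y-axis gives I_y = 4 519 167 mm⁴.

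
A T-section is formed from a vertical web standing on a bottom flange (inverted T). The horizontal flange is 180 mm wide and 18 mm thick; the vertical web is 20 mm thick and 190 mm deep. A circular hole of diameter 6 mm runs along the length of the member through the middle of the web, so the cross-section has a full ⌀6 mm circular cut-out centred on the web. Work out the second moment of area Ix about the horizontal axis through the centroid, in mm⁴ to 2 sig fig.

Ix ≈ 3.0 × 10⁷ mm⁴

Split into non-overlapping primitives; take the origin at the lower-left of the bounding box.
Flange: 180 × 18, A = 3 240 mm², y = 9 mm, Ī = 87 480 mm⁴.
Web: 20 × 190, A = 3 800 mm², y = 113 mm, Ī = 11 431 667 mm⁴.
Hole (subtracted): ⌀6, A = 28.27 mm², y = 113 mm, Ī = 63.62 mm⁴.
Centroid: ȳ = ΣA·y / ΣA = 64.94 mm.
Transfer each piece to the horizontal axis through the centroid using Ī + A·d² with d = y − 64.94:
  flange: d = -55.94 mm → contributes +10 227 576 mm⁴
  web: d = 48.06 mm → contributes +20 207 542 mm⁴
  hole: d = 48.06 mm → contributes −65 362 mm⁴
Total I = 30 369 756 mm⁴.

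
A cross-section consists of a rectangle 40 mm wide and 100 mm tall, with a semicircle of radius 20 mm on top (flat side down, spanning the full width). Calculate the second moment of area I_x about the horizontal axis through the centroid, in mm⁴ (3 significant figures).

I_x ≈ 5.21 × 10⁶ mm⁴

Treat the section as a set of non-overlapping primitives; coordinates are from the bounding-box lower-left.
Rectangular body: 40 × 100, A = 4 000 mm², y = 50 mm, Ī = 3 333 333 mm⁴.
Semicircular cap: semicircle r = 20, A = 628.32 mm², y = 108.49 mm, Ī = 17 561 mm⁴.
Centroid: ȳ = ΣA·y / ΣA = 57.94 mm.
Transfer each piece to the horizontal axis through the centroid using Ī + A·d² with d = y − 57.94:
  rectangular body: d = -7.9401 mm → contributes +3 585 513 mm⁴
  semicircular cap: d = 50.548 mm → contributes +1 622 989 mm⁴
Total I = 5 208 502 mm⁴.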